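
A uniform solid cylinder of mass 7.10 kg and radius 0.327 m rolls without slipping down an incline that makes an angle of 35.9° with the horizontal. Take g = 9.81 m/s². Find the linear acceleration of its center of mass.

a ≈ 3.83 m/s²

Translation along the incline: Mg sinθ − f = Ma.
Rotation about the center: fR = Iα with I = ½MR². No-slip gives a = αR, so f = (I/R²)a = (1/2)M a.
Substituting: Mg sinθ = (1 + 0.5000)Ma, so a = g sinθ/(1 + 0.5000) = (9.81) sin 35.9° / 1.500 = 3.835 m/s².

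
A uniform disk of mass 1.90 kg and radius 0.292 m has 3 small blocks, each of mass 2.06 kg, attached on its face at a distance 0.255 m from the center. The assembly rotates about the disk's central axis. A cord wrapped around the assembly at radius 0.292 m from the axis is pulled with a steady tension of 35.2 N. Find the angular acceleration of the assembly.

I_disk = ½MR² = ½(1.90)(0.292)² = 0.08100 kg·m².
I_blocks = 3·m·r² = 3(2.06)(0.255)² = 0.4019 kg·m².
Total I = 0.4829 kg·m².
τ = F r = (35.2)(0.292) = 10.28 N·m.
α = τ/I = 10.28/0.4829 = 21.29 rad/s².

α ≈ 21.3 rad/s²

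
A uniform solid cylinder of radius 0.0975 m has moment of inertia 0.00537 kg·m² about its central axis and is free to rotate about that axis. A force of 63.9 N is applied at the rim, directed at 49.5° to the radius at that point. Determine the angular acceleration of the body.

Only the tangential component produces torque: τ = F R sinθ = (63.9)(0.0975) sin 49.5° = 4.738 N·m.
From τ = Iα: α = 4.738/0.005370 = 882.2 rad/s².

α ≈ 882 rad/s²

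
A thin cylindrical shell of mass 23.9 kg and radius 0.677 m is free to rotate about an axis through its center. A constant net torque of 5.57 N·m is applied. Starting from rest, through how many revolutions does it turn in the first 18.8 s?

≈ 14.3 revolutions

I = MR² = (23.9)(0.677)² = 10.95 kg·m².
α = τ/I = 5.57/10.95 = 0.5085 rad/s².
θ = ½αt² = ½(0.5085)(18.8)² = 89.86 rad.
Revolutions = θ/(2π) = 14.30.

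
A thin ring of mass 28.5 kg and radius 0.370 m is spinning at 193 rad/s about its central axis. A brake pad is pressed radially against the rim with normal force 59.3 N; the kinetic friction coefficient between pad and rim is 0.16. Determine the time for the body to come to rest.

t ≈ 215 s

I = MR² = (28.5)(0.370)² = 3.902 kg·m².
Friction force f = μN = (0.16)(59.3) = 9.488 N at the rim; torque magnitude τ = fR = 3.511 N·m, opposing ω.
|α| = τ/I = 3.511/3.902 = 0.8998 rad/s² (deceleration).
0 = ω₀ − |α|t ⇒ t = ω₀/|α| = 193/0.8998 = 214.5 s.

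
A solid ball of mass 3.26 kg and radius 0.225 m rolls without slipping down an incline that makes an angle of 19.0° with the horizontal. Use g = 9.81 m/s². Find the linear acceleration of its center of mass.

a ≈ 2.28 m/s²

Translation along the incline: Mg sinθ − f = Ma.
Rotation about the center: fR = Iα with I = (2/5)MR². No-slip gives a = αR, so f = (I/R²)a = (2/5)M a.
Substituting: Mg sinθ = (1 + 0.4000)Ma, so a = g sinθ/(1 + 0.4000) = (9.81) sin 19.0° / 1.400 = 2.281 m/s².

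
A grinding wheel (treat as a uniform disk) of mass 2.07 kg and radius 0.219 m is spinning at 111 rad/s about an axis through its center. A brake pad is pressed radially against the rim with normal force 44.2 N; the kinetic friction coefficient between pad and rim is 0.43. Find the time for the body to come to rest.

I = ½MR² = (1/2)(2.07)(0.219)² = 0.04964 kg·m².
Friction force f = μN = (0.43)(44.2) = 19.01 N at the rim; torque magnitude τ = fR = 4.162 N·m, opposing ω.
|α| = τ/I = 4.162/0.04964 = 83.85 rad/s² (deceleration).
0 = ω₀ − |α|t ⇒ t = ω₀/|α| = 111/83.85 = 1.324 s.

t ≈ 1.32 s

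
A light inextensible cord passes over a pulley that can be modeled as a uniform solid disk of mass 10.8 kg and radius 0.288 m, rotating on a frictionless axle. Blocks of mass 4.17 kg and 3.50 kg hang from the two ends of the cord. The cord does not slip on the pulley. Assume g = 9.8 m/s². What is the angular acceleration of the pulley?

I = ½MR² = (1/2)(10.8)(0.288)² = 0.4479 kg·m².
Heavier block: m₁g − T₁ = m₁a. Lighter block: T₂ − m₂g = m₂a.
Pulley: (T₁ − T₂)R = Iα = I(a/R), so T₁ − T₂ = (I/R²)a = (1/2)M_p a = 5.400·a.
Adding the three: (m₁ − m₂)g = (m₁ + m₂ + 5.400)a, so a = (4.17 − 3.50)(9.8)/(4.17 + 3.50 + 5.400) = 0.5024 m/s².
α = a/R = 0.5024/0.288 = 1.744 rad/s².

α ≈ 1.74 rad/s²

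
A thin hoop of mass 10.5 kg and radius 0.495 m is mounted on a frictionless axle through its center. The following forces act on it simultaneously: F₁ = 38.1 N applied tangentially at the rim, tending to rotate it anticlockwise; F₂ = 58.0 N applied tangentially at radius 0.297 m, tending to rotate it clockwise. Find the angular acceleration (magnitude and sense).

α ≈ 0.635 rad/s², anticlockwise

I = MR² = (10.5)(0.495)² = 2.573 kg·m².
Taking anticlockwise as positive: τ₁ = +(38.1)(0.495) = +18.86 N·m; τ₂ = −(58.0)(0.297) = −17.23 N·m.
Net torque τ = 1.634 N·m.
α = τ/I = 1.634/2.573 = 0.6349 rad/s².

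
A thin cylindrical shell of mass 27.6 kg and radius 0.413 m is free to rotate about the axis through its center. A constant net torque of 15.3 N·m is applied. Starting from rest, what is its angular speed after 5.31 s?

I = MR² = (27.6)(0.413)² = 4.708 kg·m².
α = τ/I = 15.3/4.708 = 3.250 rad/s².
ω = ω₀ + αt = 0 + (3.250)(5.31) = 17.26 rad/s.

ω ≈ 17.3 rad/s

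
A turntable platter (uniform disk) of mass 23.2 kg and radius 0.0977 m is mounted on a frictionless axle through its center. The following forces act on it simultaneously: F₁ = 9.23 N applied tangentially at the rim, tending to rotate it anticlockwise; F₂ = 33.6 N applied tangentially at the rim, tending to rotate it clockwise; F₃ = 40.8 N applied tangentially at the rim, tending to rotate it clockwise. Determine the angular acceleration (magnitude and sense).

α ≈ 57.5 rad/s², clockwise

I = ½MR² = (1/2)(23.2)(0.0977)² = 0.1107 kg·m².
Taking anticlockwise as positive: τ₁ = +(9.23)(0.0977) = +0.9018 N·m; τ₂ = −(33.6)(0.0977) = −3.283 N·m; τ₃ = −(40.8)(0.0977) = −3.986 N·m.
Net torque τ = -6.367 N·m.
α = τ/I = -6.367/0.1107 = -57.50 rad/s².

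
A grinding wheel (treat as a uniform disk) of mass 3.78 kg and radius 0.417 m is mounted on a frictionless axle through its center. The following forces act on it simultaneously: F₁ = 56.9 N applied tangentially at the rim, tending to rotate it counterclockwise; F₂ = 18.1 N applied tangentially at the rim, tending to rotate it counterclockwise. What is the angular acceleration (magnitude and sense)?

I = ½MR² = (1/2)(3.78)(0.417)² = 0.3287 kg·m².
Taking counterclockwise as positive: τ₁ = +(56.9)(0.417) = +23.73 N·m; τ₂ = +(18.1)(0.417) = +7.548 N·m.
Net torque τ = 31.27 N·m.
α = τ/I = 31.27/0.3287 = 95.16 rad/s².

α ≈ 95.2 rad/s², counterclockwise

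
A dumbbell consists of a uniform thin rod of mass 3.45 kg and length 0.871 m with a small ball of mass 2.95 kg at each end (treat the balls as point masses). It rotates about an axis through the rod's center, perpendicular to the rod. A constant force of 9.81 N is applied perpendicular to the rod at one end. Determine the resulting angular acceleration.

I_rod = (1/12)ML² = (1/12)(3.45)(0.871)² = 0.2181 kg·m².
I_balls = 2·m·(L/2)² = 2(2.95)(0.4355)² = 1.119 kg·m².
Total I = 1.337 kg·m².
τ = F·(L/2) = (9.81)(0.435) = 4.272 N·m.
α = τ/I = 4.272/1.337 = 3.195 rad/s².

α ≈ 3.20 rad/s²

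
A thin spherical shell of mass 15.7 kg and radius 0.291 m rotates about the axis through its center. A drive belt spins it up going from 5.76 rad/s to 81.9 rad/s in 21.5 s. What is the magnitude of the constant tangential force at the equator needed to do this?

I = (2/3)MR² = (2/3)(15.7)(0.291)² = 0.8863 kg·m².
α = Δω/Δt = (81.9 − 5.76)/21.5 = 3.541 rad/s².
The required torque is τ = Iα = (0.8863)(3.541) = 3.139 N·m.
A tangential force at the equator gives τ = FR, so F = τ/R = 3.139/0.291 = 10.79 N.

F ≈ 10.8 N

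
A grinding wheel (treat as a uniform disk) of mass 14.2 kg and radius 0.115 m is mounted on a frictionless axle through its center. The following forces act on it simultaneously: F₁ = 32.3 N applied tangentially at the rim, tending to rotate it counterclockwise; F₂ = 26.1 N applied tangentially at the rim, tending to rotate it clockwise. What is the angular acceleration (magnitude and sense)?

I = ½MR² = (1/2)(14.2)(0.115)² = 0.09390 kg·m².
Taking counterclockwise as positive: τ₁ = +(32.3)(0.115) = +3.714 N·m; τ₂ = −(26.1)(0.115) = −3.002 N·m.
Net torque τ = 0.7130 N·m.
α = τ/I = 0.7130/0.09390 = 7.593 rad/s².

α ≈ 7.59 rad/s², counterclockwise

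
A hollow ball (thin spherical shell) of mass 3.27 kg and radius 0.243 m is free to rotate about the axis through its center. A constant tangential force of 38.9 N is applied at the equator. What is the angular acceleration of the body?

I = (2/3)MR² = (2/3)(3.27)(0.243)² = 0.1287 kg·m².
τ = F R = (38.9)(0.243) = 9.453 N·m.
From τ = Iα: α = 9.453/0.1287 = 73.43 rad/s².

α ≈ 73.4 rad/s²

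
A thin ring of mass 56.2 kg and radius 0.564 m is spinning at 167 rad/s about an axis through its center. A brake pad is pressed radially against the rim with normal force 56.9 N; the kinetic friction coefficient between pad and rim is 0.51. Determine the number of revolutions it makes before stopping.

≈ 2420 revolutions

I = MR² = (56.2)(0.564)² = 17.88 kg·m².
Friction force f = μN = (0.51)(56.9) = 29.02 N at the rim; torque magnitude τ = fR = 16.37 N·m, opposing ω.
|α| = τ/I = 16.37/17.88 = 0.9155 rad/s² (deceleration).
ω² = ω₀² − 2|α|θ with ω = 0 ⇒ θ = ω₀²/(2|α|) = 15230 rad = 2424 rev.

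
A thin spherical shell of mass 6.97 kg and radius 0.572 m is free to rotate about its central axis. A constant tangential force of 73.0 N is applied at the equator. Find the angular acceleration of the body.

α ≈ 27.5 rad/s²

I = (2/3)MR² = (2/3)(6.97)(0.572)² = 1.520 kg·m².
τ = F R = (73.0)(0.572) = 41.76 N·m.
From τ = Iα: α = 41.76/1.520 = 27.47 rad/s².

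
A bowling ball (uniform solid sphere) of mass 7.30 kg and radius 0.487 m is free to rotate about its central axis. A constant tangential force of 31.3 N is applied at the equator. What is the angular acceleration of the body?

α ≈ 22.0 rad/s²

I = (2/5)MR² = (2/5)(7.30)(0.487)² = 0.6925 kg·m².
τ = F R = (31.3)(0.487) = 15.24 N·m.
Newton's second law for rotation, τ = Iα, gives α = τ/I = 15.24/0.6925 = 22.01 rad/s².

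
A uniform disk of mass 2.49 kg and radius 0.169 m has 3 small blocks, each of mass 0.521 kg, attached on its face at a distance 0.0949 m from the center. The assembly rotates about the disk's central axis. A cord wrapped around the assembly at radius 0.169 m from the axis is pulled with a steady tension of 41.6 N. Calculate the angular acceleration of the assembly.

I_disk = ½MR² = ½(2.49)(0.169)² = 0.03556 kg·m².
I_blocks = 3·m·r² = 3(0.521)(0.0949)² = 0.01408 kg·m².
Total I = 0.04963 kg·m².
τ = F r = (41.6)(0.169) = 7.030 N·m.
α = τ/I = 7.030/0.04963 = 141.6 rad/s².

α ≈ 142 rad/s²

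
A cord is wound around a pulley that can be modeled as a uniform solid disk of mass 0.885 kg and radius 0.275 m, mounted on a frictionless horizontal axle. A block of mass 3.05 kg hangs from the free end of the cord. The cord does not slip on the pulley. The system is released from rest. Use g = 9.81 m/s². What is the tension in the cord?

T ≈ 3.79 N

I = ½MR² = (1/2)(0.885)(0.275)² = 0.03346 kg·m².
Block: mg − T = ma. Pulley: TR = Iα. No-slip: a = αR, so T = (I/R²)a = 0.4425·a.
Then mg = (m + 0.4425)a, so a = (3.05)(9.81)/(3.05 + 0.4425) = 8.567 m/s².
T = 0.4425·a = 3.791 N.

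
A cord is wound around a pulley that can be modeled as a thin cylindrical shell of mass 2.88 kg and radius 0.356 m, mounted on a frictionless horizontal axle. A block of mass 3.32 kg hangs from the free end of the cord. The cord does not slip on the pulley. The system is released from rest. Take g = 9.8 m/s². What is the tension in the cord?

T ≈ 15.1 N

I = MR² = (2.88)(0.356)² = 0.3650 kg·m².
Block: mg − T = ma. Pulley: TR = Iα. No-slip: a = αR, so T = (I/R²)a = 2.880·a.
Then mg = (m + 2.880)a, so a = (3.32)(9.8)/(3.32 + 2.880) = 5.248 m/s².
T = 2.880·a = 15.11 N.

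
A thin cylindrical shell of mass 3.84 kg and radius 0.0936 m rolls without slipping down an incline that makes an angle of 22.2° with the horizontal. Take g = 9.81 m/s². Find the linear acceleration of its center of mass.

a ≈ 1.85 m/s²

Translation along the incline: Mg sinθ − f = Ma.
Rotation about the center: fR = Iα with I = MR². No-slip gives a = αR, so f = (I/R²)a = M a.
Substituting: Mg sinθ = (1 + 1.000)Ma, so a = g sinθ/(1 + 1.000) = (9.81) sin 22.2° / 2.000 = 1.853 m/s².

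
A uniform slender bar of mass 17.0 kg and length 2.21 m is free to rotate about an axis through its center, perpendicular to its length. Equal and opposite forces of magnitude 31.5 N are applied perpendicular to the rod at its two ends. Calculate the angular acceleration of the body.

I = (1/12)ML² = (1/12)(17.0)(2.21)² = 6.919 kg·m².
The couple gives τ = F·(L/2) + F·(L/2) = F L = (31.5)(2.21) = 69.61 N·m.
From τ = Iα: α = 69.61/6.919 = 10.06 rad/s².

α ≈ 10.1 rad/s²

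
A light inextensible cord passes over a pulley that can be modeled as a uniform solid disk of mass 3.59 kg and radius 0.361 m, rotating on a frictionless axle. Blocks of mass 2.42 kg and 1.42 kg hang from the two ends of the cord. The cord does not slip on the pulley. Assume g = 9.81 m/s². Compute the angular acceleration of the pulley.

I = ½MR² = (1/2)(3.59)(0.361)² = 0.2339 kg·m².
Heavier block: m₁g − T₁ = m₁a. Lighter block: T₂ − m₂g = m₂a.
Pulley: (T₁ − T₂)R = Iα = I(a/R), so T₁ − T₂ = (I/R²)a = (1/2)M_p a = 1.795·a.
Adding the three: (m₁ − m₂)g = (m₁ + m₂ + 1.795)a, so a = (2.42 − 1.42)(9.81)/(2.42 + 1.42 + 1.795) = 1.741 m/s².
α = a/R = 1.741/0.361 = 4.822 rad/s².

α ≈ 4.82 rad/s²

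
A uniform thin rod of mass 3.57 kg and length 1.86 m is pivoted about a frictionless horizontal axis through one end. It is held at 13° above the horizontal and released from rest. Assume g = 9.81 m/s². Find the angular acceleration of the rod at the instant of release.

α ≈ 7.71 rad/s²

About the pivot, I = (1/3)ML² = (1/3)(3.57)(1.86)² = 4.117 kg·m².
The weight acts at the center, a distance L/2 = 0.9300 m from the pivot; τ = Mg(L/2) cos 13° = 31.74 N·m.
α = τ/I = 31.74/4.117 = 7.709 rad/s².
(Equivalently α = (3g/(2L)) cos 13° = 7.709 rad/s².)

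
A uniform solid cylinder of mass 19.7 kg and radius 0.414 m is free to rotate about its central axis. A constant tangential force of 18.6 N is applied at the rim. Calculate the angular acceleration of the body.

I = ½MR² = (1/2)(19.7)(0.414)² = 1.688 kg·m².
τ = F R = (18.6)(0.414) = 7.700 N·m.
Newton's second law for rotation, τ = Iα, gives α = τ/I = 7.700/1.688 = 4.561 rad/s².

α ≈ 4.56 rad/s²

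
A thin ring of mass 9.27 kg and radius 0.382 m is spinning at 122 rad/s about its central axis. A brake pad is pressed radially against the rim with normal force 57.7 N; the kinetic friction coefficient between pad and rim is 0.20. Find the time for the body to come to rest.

t ≈ 37.4 s

I = MR² = (9.27)(0.382)² = 1.353 kg·m².
Friction force f = μN = (0.20)(57.7) = 11.54 N at the rim; torque magnitude τ = fR = 4.408 N·m, opposing ω.
|α| = τ/I = 4.408/1.353 = 3.259 rad/s² (deceleration).
0 = ω₀ − |α|t ⇒ t = ω₀/|α| = 122/3.259 = 37.44 s.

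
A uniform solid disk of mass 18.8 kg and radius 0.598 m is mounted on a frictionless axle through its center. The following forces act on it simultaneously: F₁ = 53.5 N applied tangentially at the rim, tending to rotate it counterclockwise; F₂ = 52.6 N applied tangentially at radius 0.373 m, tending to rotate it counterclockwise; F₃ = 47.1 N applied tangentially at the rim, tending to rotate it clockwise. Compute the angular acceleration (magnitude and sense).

α ≈ 6.98 rad/s², counterclockwise

I = ½MR² = (1/2)(18.8)(0.598)² = 3.361 kg·m².
Taking counterclockwise as positive: τ₁ = +(53.5)(0.598) = +31.99 N·m; τ₂ = +(52.6)(0.373) = +19.62 N·m; τ₃ = −(47.1)(0.598) = −28.17 N·m.
Net torque τ = 23.45 N·m.
α = τ/I = 23.45/3.361 = 6.975 rad/s².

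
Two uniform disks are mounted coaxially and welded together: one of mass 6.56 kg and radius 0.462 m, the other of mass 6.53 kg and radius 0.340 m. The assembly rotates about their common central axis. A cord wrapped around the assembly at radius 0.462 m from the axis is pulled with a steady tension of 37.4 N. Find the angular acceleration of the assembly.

I = ½M₁R₁² + ½M₂R₂² = ½(6.56)(0.462)² + ½(6.53)(0.340)² = 1.078 kg·m².
τ = F r = (37.4)(0.462) = 17.28 N·m.
α = τ/I = 17.28/1.078 = 16.04 rad/s².

α ≈ 16.0 rad/s²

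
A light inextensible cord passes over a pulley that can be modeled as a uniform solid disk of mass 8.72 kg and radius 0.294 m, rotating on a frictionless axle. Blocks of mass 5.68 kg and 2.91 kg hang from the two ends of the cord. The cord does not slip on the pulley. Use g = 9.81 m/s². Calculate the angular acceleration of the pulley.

α ≈ 7.14 rad/s²

I = ½MR² = (1/2)(8.72)(0.294)² = 0.3769 kg·m².
Heavier block: m₁g − T₁ = m₁a. Lighter block: T₂ − m₂g = m₂a.
Pulley: (T₁ − T₂)R = Iα = I(a/R), so T₁ − T₂ = (I/R²)a = (1/2)M_p a = 4.360·a.
Adding the three: (m₁ − m₂)g = (m₁ + m₂ + 4.360)a, so a = (5.68 − 2.91)(9.81)/(5.68 + 2.91 + 4.360) = 2.098 m/s².
α = a/R = 2.098/0.294 = 7.137 rad/s².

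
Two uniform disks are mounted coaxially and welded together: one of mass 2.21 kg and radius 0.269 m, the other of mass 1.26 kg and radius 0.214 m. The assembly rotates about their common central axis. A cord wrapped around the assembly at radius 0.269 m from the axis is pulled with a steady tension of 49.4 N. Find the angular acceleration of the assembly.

α ≈ 122 rad/s²

I = ½M₁R₁² + ½M₂R₂² = ½(2.21)(0.269)² + ½(1.26)(0.214)² = 0.1088 kg·m².
τ = F r = (49.4)(0.269) = 13.29 N·m.
α = τ/I = 13.29/0.1088 = 122.1 rad/s².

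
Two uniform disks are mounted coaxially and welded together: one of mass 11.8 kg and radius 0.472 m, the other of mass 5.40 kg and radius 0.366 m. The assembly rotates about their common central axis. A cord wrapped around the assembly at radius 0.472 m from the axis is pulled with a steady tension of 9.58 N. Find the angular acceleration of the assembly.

I = ½M₁R₁² + ½M₂R₂² = ½(11.8)(0.472)² + ½(5.40)(0.366)² = 1.676 kg·m².
τ = F r = (9.58)(0.472) = 4.522 N·m.
α = τ/I = 4.522/1.676 = 2.698 rad/s².

α ≈ 2.70 rad/s²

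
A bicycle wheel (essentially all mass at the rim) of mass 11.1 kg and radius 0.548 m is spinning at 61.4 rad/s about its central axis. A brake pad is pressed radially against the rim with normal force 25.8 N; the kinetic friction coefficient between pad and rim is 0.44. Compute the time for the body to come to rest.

t ≈ 32.9 s

I = MR² = (11.1)(0.548)² = 3.333 kg·m².
Friction force f = μN = (0.44)(25.8) = 11.35 N at the rim; torque magnitude τ = fR = 6.221 N·m, opposing ω.
|α| = τ/I = 6.221/3.333 = 1.866 rad/s² (deceleration).
0 = ω₀ − |α|t ⇒ t = ω₀/|α| = 61.4/1.866 = 32.90 s.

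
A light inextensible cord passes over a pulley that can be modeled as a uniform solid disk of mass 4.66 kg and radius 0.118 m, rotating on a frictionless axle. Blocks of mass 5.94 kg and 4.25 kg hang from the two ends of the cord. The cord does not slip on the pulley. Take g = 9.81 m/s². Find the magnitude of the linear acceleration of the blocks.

a ≈ 1.32 m/s²

I = ½MR² = (1/2)(4.66)(0.118)² = 0.03244 kg·m².
Heavier block: m₁g − T₁ = m₁a. Lighter block: T₂ − m₂g = m₂a.
Pulley: (T₁ − T₂)R = Iα = I(a/R), so T₁ − T₂ = (I/R²)a = (1/2)M_p a = 2.330·a.
Adding the three: (m₁ − m₂)g = (m₁ + m₂ + 2.330)a, so a = (5.94 − 4.25)(9.81)/(5.94 + 4.25 + 2.330) = 1.324 m/s².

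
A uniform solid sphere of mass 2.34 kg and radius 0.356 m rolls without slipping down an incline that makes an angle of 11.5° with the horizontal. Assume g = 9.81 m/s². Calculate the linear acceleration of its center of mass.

a ≈ 1.40 m/s²

Translation along the incline: Mg sinθ − f = Ma.
Rotation about the center: fR = Iα with I = (2/5)MR². No-slip gives a = αR, so f = (I/R²)a = (2/5)M a.
Substituting: Mg sinθ = (1 + 0.4000)Ma, so a = g sinθ/(1 + 0.4000) = (9.81) sin 11.5° / 1.400 = 1.397 m/s².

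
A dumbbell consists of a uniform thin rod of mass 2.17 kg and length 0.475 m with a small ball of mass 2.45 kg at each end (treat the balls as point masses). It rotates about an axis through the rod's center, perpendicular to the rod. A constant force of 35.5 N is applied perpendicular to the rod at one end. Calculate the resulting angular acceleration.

I_rod = (1/12)ML² = (1/12)(2.17)(0.475)² = 0.04080 kg·m².
I_balls = 2·m·(L/2)² = 2(2.45)(0.2375)² = 0.2764 kg·m².
Total I = 0.3172 kg·m².
τ = F·(L/2) = (35.5)(0.237) = 8.431 N·m.
α = τ/I = 8.431/0.3172 = 26.58 rad/s².

α ≈ 26.6 rad/s²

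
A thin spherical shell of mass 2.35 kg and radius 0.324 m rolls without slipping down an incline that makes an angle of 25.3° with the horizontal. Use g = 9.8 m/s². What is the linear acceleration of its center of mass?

a ≈ 2.51 m/s²

Translation along the incline: Mg sinθ − f = Ma.
Rotation about the center: fR = Iα with I = (2/3)MR². No-slip gives a = αR, so f = (I/R²)a = (2/3)M a.
Substituting: Mg sinθ = (1 + 0.6667)Ma, so a = g sinθ/(1 + 0.6667) = (9.8) sin 25.3° / 1.667 = 2.513 m/s².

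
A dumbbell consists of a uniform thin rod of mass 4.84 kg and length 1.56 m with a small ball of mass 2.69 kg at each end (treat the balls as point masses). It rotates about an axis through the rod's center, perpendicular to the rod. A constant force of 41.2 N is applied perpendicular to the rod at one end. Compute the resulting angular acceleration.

α ≈ 7.55 rad/s²

I_rod = (1/12)ML² = (1/12)(4.84)(1.56)² = 0.9816 kg·m².
I_balls = 2·m·(L/2)² = 2(2.69)(0.7800)² = 3.273 kg·m².
Total I = 4.255 kg·m².
τ = F·(L/2) = (41.2)(0.780) = 32.14 N·m.
α = τ/I = 32.14/4.255 = 7.553 rad/s².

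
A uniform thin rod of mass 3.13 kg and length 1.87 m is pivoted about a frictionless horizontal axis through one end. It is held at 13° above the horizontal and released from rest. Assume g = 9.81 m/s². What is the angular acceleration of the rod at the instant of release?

About the pivot, I = (1/3)ML² = (1/3)(3.13)(1.87)² = 3.648 kg·m².
The weight acts at the center, a distance L/2 = 0.9350 m from the pivot; τ = Mg(L/2) cos 13° = 27.97 N·m.
α = τ/I = 27.97/3.648 = 7.667 rad/s².

α ≈ 7.67 rad/s²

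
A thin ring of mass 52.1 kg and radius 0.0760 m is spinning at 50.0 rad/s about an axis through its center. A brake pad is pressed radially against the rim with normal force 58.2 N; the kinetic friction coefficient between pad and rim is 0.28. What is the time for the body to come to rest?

I = MR² = (52.1)(0.0760)² = 0.3009 kg·m².
Friction force f = μN = (0.28)(58.2) = 16.30 N at the rim; torque magnitude τ = fR = 1.238 N·m, opposing ω.
|α| = τ/I = 1.238/0.3009 = 4.116 rad/s² (deceleration).
0 = ω₀ − |α|t ⇒ t = ω₀/|α| = 50.0/4.116 = 12.15 s.

t ≈ 12.1 s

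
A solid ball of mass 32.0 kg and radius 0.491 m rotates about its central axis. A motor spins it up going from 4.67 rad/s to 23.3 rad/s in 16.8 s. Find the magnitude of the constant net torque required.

I = (2/5)MR² = (2/5)(32.0)(0.491)² = 3.086 kg·m².
α = Δω/Δt = (23.3 − 4.67)/16.8 = 1.109 rad/s².
τ = Iα = (3.086)(1.109) = 3.422 N·m.

τ ≈ 3.42 N·m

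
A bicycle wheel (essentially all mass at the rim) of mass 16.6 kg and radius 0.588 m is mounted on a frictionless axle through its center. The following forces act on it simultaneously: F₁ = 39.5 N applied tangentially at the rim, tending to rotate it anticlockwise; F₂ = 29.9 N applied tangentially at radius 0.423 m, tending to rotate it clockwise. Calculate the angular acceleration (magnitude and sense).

α ≈ 1.84 rad/s², anticlockwise

I = MR² = (16.6)(0.588)² = 5.739 kg·m².
Taking anticlockwise as positive: τ₁ = +(39.5)(0.588) = +23.23 N·m; τ₂ = −(29.9)(0.423) = −12.65 N·m.
Net torque τ = 10.58 N·m.
α = τ/I = 10.58/5.739 = 1.843 rad/s².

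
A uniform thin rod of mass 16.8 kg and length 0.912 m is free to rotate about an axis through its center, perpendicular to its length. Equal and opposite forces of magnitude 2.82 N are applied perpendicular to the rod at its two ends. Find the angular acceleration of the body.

I = (1/12)ML² = (1/12)(16.8)(0.912)² = 1.164 kg·m².
The couple gives τ = F·(L/2) + F·(L/2) = F L = (2.82)(0.912) = 2.572 N·m.
Newton's second law for rotation, τ = Iα, gives α = τ/I = 2.572/1.164 = 2.209 rad/s².

α ≈ 2.21 rad/s²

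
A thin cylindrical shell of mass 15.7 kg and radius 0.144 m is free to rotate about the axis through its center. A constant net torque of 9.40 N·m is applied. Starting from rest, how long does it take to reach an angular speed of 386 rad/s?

t ≈ 13.4 s

I = MR² = (15.7)(0.144)² = 0.3256 kg·m².
α = τ/I = 9.40/0.3256 = 28.87 rad/s².
ω = αt ⇒ t = ω/α = 386/28.87 = 13.37 s.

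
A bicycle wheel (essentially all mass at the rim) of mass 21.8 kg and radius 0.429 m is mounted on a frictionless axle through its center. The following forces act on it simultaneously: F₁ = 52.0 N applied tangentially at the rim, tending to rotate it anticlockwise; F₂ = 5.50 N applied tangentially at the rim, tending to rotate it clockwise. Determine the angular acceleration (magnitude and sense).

α ≈ 4.97 rad/s², anticlockwise

I = MR² = (21.8)(0.429)² = 4.012 kg·m².
Taking anticlockwise as positive: τ₁ = +(52.0)(0.429) = +22.31 N·m; τ₂ = −(5.50)(0.429) = −2.360 N·m.
Net torque τ = 19.95 N·m.
α = τ/I = 19.95/4.012 = 4.972 rad/s².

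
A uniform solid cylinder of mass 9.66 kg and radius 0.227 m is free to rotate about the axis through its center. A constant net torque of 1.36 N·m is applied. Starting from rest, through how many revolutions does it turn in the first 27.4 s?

I = ½MR² = (1/2)(9.66)(0.227)² = 0.2489 kg·m².
α = τ/I = 1.36/0.2489 = 5.464 rad/s².
θ = ½αt² = ½(5.464)(27.4)² = 2051 rad.
Revolutions = θ/(2π) = 326.5.

≈ 326 revolutions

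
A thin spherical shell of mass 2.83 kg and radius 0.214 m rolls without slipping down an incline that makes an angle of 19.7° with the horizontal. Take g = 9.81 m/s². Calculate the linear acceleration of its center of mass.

Translation along the incline: Mg sinθ − f = Ma.
Rotation about the center: fR = Iα with I = (2/3)MR². No-slip gives a = αR, so f = (I/R²)a = (2/3)M a.
Substituting: Mg sinθ = (1 + 0.6667)Ma, so a = g sinθ/(1 + 0.6667) = (9.81) sin 19.7° / 1.667 = 1.984 m/s².

a ≈ 1.98 m/s²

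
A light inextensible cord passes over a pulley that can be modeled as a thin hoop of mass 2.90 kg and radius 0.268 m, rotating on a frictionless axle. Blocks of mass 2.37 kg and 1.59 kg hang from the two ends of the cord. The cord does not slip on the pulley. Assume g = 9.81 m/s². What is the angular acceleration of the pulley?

α ≈ 4.16 rad/s²

I = MR² = (2.90)(0.268)² = 0.2083 kg·m².
Heavier block: m₁g − T₁ = m₁a. Lighter block: T₂ − m₂g = m₂a.
Pulley: (T₁ − T₂)R = Iα = I(a/R), so T₁ − T₂ = (I/R²)a = 1·M_p a = 2.900·a.
Adding the three: (m₁ − m₂)g = (m₁ + m₂ + 2.900)a, so a = (2.37 − 1.59)(9.81)/(2.37 + 1.59 + 2.900) = 1.115 m/s².
α = a/R = 1.115/0.268 = 4.162 rad/s².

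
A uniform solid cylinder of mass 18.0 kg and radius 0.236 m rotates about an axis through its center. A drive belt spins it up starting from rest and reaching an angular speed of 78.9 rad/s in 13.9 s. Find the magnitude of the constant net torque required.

I = ½MR² = (1/2)(18.0)(0.236)² = 0.5013 kg·m².
α = Δω/Δt = (78.9 − 0)/13.9 = 5.676 rad/s².
τ = Iα = (0.5013)(5.676) = 2.845 N·m.

τ ≈ 2.85 N·m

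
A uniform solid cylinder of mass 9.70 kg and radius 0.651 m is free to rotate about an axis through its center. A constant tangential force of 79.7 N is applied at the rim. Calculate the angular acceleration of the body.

I = ½MR² = (1/2)(9.70)(0.651)² = 2.055 kg·m².
τ = F R = (79.7)(0.651) = 51.88 N·m.
From τ = Iα: α = 51.88/2.055 = 25.24 rad/s².

α ≈ 25.2 rad/s²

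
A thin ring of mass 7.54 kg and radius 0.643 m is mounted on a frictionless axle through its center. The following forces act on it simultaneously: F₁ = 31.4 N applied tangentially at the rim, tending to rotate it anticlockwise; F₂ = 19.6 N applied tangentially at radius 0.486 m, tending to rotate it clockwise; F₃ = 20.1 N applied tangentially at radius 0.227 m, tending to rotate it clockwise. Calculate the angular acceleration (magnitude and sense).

α ≈ 1.96 rad/s², anticlockwise

I = MR² = (7.54)(0.643)² = 3.117 kg·m².
Taking anticlockwise as positive: τ₁ = +(31.4)(0.643) = +20.19 N·m; τ₂ = −(19.6)(0.486) = −9.526 N·m; τ₃ = −(20.1)(0.227) = −4.563 N·m.
Net torque τ = 6.102 N·m.
α = τ/I = 6.102/3.117 = 1.957 rad/s².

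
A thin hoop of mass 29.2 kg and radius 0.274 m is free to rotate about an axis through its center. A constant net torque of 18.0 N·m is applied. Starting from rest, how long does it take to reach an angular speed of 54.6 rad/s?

I = MR² = (29.2)(0.274)² = 2.192 kg·m².
α = τ/I = 18.0/2.192 = 8.211 rad/s².
ω = αt ⇒ t = ω/α = 54.6/8.211 = 6.650 s.

t ≈ 6.65 s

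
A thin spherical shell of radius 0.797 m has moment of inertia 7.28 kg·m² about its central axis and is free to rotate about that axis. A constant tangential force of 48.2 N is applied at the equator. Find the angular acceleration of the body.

τ = F R = (48.2)(0.797) = 38.42 N·m.
From τ = Iα: α = 38.42/7.280 = 5.277 rad/s².

α ≈ 5.28 rad/s²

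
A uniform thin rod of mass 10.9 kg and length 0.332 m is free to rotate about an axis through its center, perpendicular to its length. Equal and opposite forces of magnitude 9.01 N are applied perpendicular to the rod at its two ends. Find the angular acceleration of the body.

I = (1/12)ML² = (1/12)(10.9)(0.332)² = 0.1001 kg·m².
The couple gives τ = F·(L/2) + F·(L/2) = F L = (9.01)(0.332) = 2.991 N·m.
From τ = Iα: α = 2.991/0.1001 = 29.88 rad/s².

α ≈ 29.9 rad/s²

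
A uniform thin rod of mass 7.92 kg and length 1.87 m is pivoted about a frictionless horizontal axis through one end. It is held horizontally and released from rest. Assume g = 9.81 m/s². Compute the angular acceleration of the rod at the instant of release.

About the pivot, I = (1/3)ML² = (1/3)(7.92)(1.87)² = 9.232 kg·m².
The weight acts at the center, a distance L/2 = 0.9350 m from the pivot; τ = Mg(L/2) = 72.65 N·m.
α = τ/I = 72.65/9.232 = 7.869 rad/s².

α ≈ 7.87 rad/s²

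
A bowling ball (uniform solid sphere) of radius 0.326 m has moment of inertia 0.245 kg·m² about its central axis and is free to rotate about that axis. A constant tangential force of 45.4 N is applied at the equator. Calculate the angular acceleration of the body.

α ≈ 60.4 rad/s²

τ = F R = (45.4)(0.326) = 14.80 N·m.
Newton's second law for rotation, τ = Iα, gives α = τ/I = 14.80/0.2450 = 60.41 rad/s².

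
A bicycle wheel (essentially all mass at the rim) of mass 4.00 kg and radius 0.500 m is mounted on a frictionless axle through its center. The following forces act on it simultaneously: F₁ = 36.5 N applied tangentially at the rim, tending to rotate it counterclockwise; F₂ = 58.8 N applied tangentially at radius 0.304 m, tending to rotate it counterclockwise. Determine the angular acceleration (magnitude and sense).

α ≈ 36.1 rad/s², counterclockwise

I = MR² = (4.00)(0.500)² = 1.000 kg·m².
Taking counterclockwise as positive: τ₁ = +(36.5)(0.500) = +18.25 N·m; τ₂ = +(58.8)(0.304) = +17.88 N·m.
Net torque τ = 36.13 N·m.
α = τ/I = 36.13/1.000 = 36.13 rad/s².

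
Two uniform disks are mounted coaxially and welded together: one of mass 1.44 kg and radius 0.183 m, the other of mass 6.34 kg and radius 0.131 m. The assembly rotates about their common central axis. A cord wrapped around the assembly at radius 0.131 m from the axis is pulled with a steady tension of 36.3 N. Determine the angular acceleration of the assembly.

I = ½M₁R₁² + ½M₂R₂² = ½(1.44)(0.183)² + ½(6.34)(0.131)² = 0.07851 kg·m².
τ = F r = (36.3)(0.131) = 4.755 N·m.
α = τ/I = 4.755/0.07851 = 60.57 rad/s².

α ≈ 60.6 rad/s²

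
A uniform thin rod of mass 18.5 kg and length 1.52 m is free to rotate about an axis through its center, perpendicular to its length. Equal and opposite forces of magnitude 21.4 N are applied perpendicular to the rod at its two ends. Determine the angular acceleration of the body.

α ≈ 9.13 rad/s²

I = (1/12)ML² = (1/12)(18.5)(1.52)² = 3.562 kg·m².
The couple gives τ = F·(L/2) + F·(L/2) = F L = (21.4)(1.52) = 32.53 N·m.
From τ = Iα: α = 32.53/3.562 = 9.132 rad/s².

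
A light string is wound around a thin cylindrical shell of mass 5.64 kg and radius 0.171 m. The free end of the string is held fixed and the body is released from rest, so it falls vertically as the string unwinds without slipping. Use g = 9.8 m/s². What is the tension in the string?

Translation: Mg − T = Ma. Rotation about the center: TR = Iα with I = MR².
With a = αR: T = (I/R²)a = M a, so Mg = (1 + 1.000)Ma.
a = g/(1 + 1.000) = 9.8/2.000 = 4.900 m/s².
T = 1.000·M·a = (1.000)(5.64)(4.900) = 27.64 N.

T ≈ 27.6 N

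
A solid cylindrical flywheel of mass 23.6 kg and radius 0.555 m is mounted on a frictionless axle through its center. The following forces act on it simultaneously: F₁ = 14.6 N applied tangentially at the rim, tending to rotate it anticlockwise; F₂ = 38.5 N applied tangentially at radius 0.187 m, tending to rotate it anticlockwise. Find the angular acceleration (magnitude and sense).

α ≈ 4.21 rad/s², anticlockwise

I = ½MR² = (1/2)(23.6)(0.555)² = 3.635 kg·m².
Taking anticlockwise as positive: τ₁ = +(14.6)(0.555) = +8.103 N·m; τ₂ = +(38.5)(0.187) = +7.199 N·m.
Net torque τ = 15.30 N·m.
α = τ/I = 15.30/3.635 = 4.210 rad/s².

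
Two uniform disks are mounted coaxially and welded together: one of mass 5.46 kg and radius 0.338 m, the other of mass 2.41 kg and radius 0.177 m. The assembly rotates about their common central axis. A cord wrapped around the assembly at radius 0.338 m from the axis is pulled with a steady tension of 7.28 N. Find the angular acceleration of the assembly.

I = ½M₁R₁² + ½M₂R₂² = ½(5.46)(0.338)² + ½(2.41)(0.177)² = 0.3496 kg·m².
τ = F r = (7.28)(0.338) = 2.461 N·m.
α = τ/I = 2.461/0.3496 = 7.038 rad/s².

α ≈ 7.04 rad/s²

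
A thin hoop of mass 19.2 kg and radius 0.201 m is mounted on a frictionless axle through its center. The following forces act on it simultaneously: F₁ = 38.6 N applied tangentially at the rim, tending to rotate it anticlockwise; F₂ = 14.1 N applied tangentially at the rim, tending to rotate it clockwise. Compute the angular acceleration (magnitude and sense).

α ≈ 6.35 rad/s², anticlockwise

I = MR² = (19.2)(0.201)² = 0.7757 kg·m².
Taking anticlockwise as positive: τ₁ = +(38.6)(0.201) = +7.759 N·m; τ₂ = −(14.1)(0.201) = −2.834 N·m.
Net torque τ = 4.925 N·m.
α = τ/I = 4.925/0.7757 = 6.348 rad/s².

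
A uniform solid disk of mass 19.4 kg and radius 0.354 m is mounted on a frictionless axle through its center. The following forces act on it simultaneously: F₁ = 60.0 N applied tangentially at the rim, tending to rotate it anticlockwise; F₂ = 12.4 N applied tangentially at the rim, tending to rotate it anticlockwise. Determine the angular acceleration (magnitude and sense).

I = ½MR² = (1/2)(19.4)(0.354)² = 1.216 kg·m².
Taking anticlockwise as positive: τ₁ = +(60.0)(0.354) = +21.24 N·m; τ₂ = +(12.4)(0.354) = +4.390 N·m.
Net torque τ = 25.63 N·m.
α = τ/I = 25.63/1.216 = 21.08 rad/s².

α ≈ 21.1 rad/s², anticlockwise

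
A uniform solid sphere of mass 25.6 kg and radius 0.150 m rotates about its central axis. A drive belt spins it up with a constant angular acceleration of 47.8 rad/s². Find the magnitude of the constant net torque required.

I = (2/5)MR² = (2/5)(25.6)(0.150)² = 0.2304 kg·m².
τ = Iα = (0.2304)(47.80) = 11.01 N·m.

τ ≈ 11.0 N·m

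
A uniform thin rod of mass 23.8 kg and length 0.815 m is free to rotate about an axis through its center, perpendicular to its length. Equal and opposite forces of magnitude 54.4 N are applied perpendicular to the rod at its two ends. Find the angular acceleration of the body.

I = (1/12)ML² = (1/12)(23.8)(0.815)² = 1.317 kg·m².
The couple gives τ = F·(L/2) + F·(L/2) = F L = (54.4)(0.815) = 44.34 N·m.
Newton's second law for rotation, τ = Iα, gives α = τ/I = 44.34/1.317 = 33.65 rad/s².

α ≈ 33.7 rad/s²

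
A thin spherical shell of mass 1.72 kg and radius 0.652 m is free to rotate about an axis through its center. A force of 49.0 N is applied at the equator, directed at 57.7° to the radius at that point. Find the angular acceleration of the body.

α ≈ 55.4 rad/s²

I = (2/3)MR² = (2/3)(1.72)(0.652)² = 0.4875 kg·m².
Only the tangential component produces torque: τ = F R sinθ = (49.0)(0.652) sin 57.7° = 27.00 N·m.
Newton's second law for rotation, τ = Iα, gives α = τ/I = 27.00/0.4875 = 55.40 rad/s².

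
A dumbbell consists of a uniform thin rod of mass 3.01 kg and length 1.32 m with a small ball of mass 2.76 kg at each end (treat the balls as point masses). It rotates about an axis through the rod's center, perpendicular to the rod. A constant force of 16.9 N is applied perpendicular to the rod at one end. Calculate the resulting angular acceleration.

α ≈ 3.93 rad/s²

I_rod = (1/12)ML² = (1/12)(3.01)(1.32)² = 0.4371 kg·m².
I_balls = 2·m·(L/2)² = 2(2.76)(0.6600)² = 2.405 kg·m².
Total I = 2.842 kg·m².
τ = F·(L/2) = (16.9)(0.660) = 11.15 N·m.
α = τ/I = 11.15/2.842 = 3.925 rad/s².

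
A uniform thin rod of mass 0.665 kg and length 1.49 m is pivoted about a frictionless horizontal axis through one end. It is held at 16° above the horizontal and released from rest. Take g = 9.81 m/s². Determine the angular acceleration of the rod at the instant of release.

α ≈ 9.49 rad/s²

About the pivot, I = (1/3)ML² = (1/3)(0.665)(1.49)² = 0.4921 kg·m².
The weight acts at the center, a distance L/2 = 0.7450 m from the pivot; τ = Mg(L/2) cos 16° = 4.672 N·m.
α = τ/I = 4.672/0.4921 = 9.493 rad/s².
(Equivalently α = (3g/(2L)) cos 16° = 9.493 rad/s².)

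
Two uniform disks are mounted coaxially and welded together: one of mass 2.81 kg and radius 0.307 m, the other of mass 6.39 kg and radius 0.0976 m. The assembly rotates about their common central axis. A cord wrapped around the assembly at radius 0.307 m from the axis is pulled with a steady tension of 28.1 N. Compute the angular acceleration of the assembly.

I = ½M₁R₁² + ½M₂R₂² = ½(2.81)(0.307)² + ½(6.39)(0.0976)² = 0.1629 kg·m².
τ = F r = (28.1)(0.307) = 8.627 N·m.
α = τ/I = 8.627/0.1629 = 52.97 rad/s².

α ≈ 53.0 rad/s²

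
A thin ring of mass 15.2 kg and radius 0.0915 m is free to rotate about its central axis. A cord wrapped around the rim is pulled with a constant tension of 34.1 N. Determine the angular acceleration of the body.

α ≈ 24.5 rad/s²

I = MR² = (15.2)(0.0915)² = 0.1273 kg·m².
τ = F R = (34.1)(0.0915) = 3.120 N·m.
Newton's second law for rotation, τ = Iα, gives α = τ/I = 3.120/0.1273 = 24.52 rad/s².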